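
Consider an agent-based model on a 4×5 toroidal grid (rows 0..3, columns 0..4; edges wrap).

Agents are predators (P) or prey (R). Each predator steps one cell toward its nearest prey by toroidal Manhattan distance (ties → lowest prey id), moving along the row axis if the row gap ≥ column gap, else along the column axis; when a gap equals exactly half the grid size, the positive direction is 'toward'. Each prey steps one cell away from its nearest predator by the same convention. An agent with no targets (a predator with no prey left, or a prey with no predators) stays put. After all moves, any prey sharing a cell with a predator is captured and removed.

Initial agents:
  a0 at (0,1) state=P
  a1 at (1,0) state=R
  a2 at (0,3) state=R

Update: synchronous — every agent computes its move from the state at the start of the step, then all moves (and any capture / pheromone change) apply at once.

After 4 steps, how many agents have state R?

2

t=1: a0@(1,1):P a1@(2,0):R a2@(0,4):R
t=2: a0@(2,1):P a1@(3,0):R a2@(0,3):R
t=3: a0@(3,1):P a1@(0,0):R a2@(3,3):R
t=4: a0@(0,1):P a1@(1,0):R a2@(3,4):R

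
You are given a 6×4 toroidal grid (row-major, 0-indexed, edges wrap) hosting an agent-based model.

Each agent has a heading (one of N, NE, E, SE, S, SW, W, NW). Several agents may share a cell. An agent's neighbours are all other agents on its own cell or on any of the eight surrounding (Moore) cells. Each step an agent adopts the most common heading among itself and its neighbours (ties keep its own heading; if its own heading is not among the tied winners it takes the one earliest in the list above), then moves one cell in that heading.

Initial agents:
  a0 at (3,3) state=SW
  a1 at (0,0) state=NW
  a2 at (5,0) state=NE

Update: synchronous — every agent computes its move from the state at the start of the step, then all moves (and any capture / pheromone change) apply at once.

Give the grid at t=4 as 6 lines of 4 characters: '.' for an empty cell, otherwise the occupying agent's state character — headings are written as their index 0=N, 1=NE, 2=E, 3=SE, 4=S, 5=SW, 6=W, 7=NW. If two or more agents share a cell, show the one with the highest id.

....
1..5
7...
....
....
....

t=1: a0@(4,2):SW a1@(5,3):NW a2@(4,1):NE
t=2: a0@(5,1):SW a1@(4,2):NW a2@(3,2):NE
t=3: a0@(0,0):SW a1@(3,1):NW a2@(2,3):NE
t=4: a0@(1,3):SW a1@(2,0):NW a2@(1,0):NE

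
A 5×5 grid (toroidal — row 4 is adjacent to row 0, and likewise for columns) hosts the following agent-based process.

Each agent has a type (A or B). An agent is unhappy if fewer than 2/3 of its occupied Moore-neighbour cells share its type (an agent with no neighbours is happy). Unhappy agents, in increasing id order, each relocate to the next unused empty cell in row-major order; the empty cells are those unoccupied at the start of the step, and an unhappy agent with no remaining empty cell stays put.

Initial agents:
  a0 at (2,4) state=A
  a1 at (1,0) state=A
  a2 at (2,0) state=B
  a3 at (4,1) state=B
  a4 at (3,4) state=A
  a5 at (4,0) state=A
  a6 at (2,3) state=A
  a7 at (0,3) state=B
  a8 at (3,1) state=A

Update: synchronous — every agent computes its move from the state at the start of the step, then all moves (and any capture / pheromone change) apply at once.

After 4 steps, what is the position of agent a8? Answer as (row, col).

t=1: a0@(2,4):A a1@(0,0):A a2@(0,1):B a3@(0,2):B a4@(3,4):A a5@(4,0):A a6@(2,3):A a7@(0,3):B a8@(0,4):A
t=2: a0@(2,4):A a1@(0,0):A a2@(1,0):B a3@(0,2):B a4@(3,4):A a5@(4,0):A a6@(2,3):A a7@(1,1):B a8@(0,4):A
t=3: a0@(2,4):A a1@(0,1):A a2@(0,3):B a3@(0,2):B a4@(3,4):A a5@(4,0):A a6@(2,3):A a7@(1,1):B a8@(0,4):A
t=4: a0@(2,4):A a1@(0,0):A a2@(1,0):B a3@(0,2):B a4@(3,4):A a5@(4,0):A a6@(2,3):A a7@(1,2):B a8@(1,3):A

(1, 3)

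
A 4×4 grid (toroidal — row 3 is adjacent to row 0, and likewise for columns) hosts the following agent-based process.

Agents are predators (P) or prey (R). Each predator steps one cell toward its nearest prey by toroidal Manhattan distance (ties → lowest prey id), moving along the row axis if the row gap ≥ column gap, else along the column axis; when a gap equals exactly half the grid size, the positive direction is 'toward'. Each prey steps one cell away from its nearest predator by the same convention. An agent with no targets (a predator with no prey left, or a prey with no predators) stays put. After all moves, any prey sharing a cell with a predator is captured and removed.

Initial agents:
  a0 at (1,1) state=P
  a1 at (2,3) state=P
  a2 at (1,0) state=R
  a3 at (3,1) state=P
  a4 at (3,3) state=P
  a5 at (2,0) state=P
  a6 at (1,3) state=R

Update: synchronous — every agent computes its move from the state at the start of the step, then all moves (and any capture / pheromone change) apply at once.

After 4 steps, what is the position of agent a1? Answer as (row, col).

(1, 3)

t=1: a0@(1,0):P a1@(1,3):P a3@(0,1):P a4@(0,3):P a5@(1,0):P
t=2: (unchanged — steady state)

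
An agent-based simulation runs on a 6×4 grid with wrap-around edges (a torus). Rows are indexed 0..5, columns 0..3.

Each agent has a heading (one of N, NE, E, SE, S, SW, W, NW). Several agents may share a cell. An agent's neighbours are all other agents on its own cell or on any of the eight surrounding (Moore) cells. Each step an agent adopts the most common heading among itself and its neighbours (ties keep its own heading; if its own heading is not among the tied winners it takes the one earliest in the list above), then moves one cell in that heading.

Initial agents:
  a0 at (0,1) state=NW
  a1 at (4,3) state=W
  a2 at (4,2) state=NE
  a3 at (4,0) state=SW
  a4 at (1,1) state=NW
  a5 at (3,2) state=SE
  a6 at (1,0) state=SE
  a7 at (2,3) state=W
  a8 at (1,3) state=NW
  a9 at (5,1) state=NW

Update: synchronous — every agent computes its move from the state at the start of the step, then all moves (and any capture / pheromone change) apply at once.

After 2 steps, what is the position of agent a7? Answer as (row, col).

t=1: a0@(5,0):NW a1@(4,2):W a2@(3,3):NE a3@(5,3):SW a4@(0,0):NW a5@(3,1):W a6@(0,3):NW a7@(3,0):SE a8@(0,2):NW a9@(4,0):NW
t=2: a0@(4,3):NW a1@(4,1):W a2@(2,0):NE a3@(4,2):NW a4@(5,3):NW a5@(3,0):W a6@(5,2):NW a7@(4,1):SE a8@(5,1):NW a9@(3,3):NW

(4, 1)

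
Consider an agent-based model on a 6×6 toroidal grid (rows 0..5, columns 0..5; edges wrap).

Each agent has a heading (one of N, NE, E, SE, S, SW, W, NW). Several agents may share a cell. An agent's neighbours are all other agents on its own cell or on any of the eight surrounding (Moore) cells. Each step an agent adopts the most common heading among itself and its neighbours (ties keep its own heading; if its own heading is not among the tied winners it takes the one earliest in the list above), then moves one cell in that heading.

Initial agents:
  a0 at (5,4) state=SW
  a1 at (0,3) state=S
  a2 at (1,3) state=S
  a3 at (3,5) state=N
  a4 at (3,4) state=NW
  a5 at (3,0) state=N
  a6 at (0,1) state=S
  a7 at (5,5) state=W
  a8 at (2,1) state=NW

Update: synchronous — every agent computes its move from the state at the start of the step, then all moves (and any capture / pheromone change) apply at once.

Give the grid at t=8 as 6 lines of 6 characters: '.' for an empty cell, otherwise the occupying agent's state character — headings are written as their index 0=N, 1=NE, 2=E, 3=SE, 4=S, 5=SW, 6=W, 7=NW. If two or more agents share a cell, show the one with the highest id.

t=1: a0@(0,3):SW a1@(1,3):S a2@(2,3):S a3@(2,5):N a4@(2,3):NW a5@(2,0):N a6@(1,1):S a7@(5,4):W a8@(1,0):NW
t=2: a0@(1,2):SW a1@(2,3):S a2@(3,3):S a3@(1,5):N a4@(3,3):S a5@(1,0):N a6@(2,1):S a7@(5,3):W a8@(0,0):N
t=3: a0@(2,2):S a1@(3,3):S a2@(4,3):S a3@(0,5):N a4@(4,3):S a5@(0,0):N a6@(3,1):S a7@(5,2):W a8@(5,0):N
t=4: a0@(3,2):S a1@(4,3):S a2@(5,3):S a3@(5,5):N a4@(5,3):S a5@(5,0):N a6@(4,1):S a7@(0,2):S a8@(4,0):N
t=5: a0@(4,2):S a1@(5,3):S a2@(0,3):S a3@(4,5):N a4@(0,3):S a5@(4,0):N a6@(5,1):S a7@(1,2):S a8@(3,0):N
t=6: a0@(5,2):S a1@(0,3):S a2@(1,3):S a3@(3,5):N a4@(1,3):S a5@(3,0):N a6@(0,1):S a7@(2,2):S a8@(2,0):N
t=7: a0@(0,2):S a1@(1,3):S a2@(2,3):S a3@(2,5):N a4@(2,3):S a5@(2,0):N a6@(1,1):S a7@(3,2):S a8@(1,0):N
t=8: a0@(1,2):S a1@(2,3):S a2@(3,3):S a3@(1,5):N a4@(3,3):S a5@(1,0):N a6@(2,1):S a7@(4,2):S a8@(0,0):N

0.....
0.4..0
.4.4..
...4..
..4...
......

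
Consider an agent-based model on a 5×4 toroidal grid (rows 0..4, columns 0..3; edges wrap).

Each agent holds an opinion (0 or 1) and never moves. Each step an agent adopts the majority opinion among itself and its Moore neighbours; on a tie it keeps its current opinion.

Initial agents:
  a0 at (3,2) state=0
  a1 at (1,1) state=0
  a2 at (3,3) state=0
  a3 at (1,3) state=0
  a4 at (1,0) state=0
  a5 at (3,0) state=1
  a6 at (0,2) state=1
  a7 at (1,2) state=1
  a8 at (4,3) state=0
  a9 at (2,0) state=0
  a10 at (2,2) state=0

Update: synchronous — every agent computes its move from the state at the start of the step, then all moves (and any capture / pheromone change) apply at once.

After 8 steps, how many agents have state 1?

0

t=1: a0@(3,2):0 a1@(1,1):0 a2@(3,3):0 a3@(1,3):0 a4@(1,0):0 a5@(3,0):0 a6@(0,2):0 a7@(1,2):0 a8@(4,3):0 a9@(2,0):0 a10@(2,2):0
t=2: (unchanged — steady state)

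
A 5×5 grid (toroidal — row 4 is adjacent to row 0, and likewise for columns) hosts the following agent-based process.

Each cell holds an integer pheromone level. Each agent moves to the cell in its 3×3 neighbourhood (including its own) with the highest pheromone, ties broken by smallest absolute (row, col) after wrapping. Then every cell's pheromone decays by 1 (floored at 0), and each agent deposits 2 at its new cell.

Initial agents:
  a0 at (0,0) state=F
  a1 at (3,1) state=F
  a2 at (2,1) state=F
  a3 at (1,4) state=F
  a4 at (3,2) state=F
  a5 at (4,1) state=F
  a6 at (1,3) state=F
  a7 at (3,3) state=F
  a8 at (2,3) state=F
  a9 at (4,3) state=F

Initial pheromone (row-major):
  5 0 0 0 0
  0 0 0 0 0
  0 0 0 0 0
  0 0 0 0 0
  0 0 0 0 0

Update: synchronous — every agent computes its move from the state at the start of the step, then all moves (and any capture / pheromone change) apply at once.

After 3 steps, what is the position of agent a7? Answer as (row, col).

(0, 2)

t=1: a0@(0,0) a1@(2,0) a2@(1,0) a3@(0,0) a4@(2,1) a5@(0,0) a6@(0,2) a7@(2,2) a8@(1,2) a9@(0,2) | pheromone: 10 0 4 0 0 / 2 0 2 0 0 / 2 2 2 0 0 / 0 0 0 0 0 / 0 0 0 0 0
t=2: a0@(0,0) a1@(1,0) a2@(0,0) a3@(0,0) a4@(1,0) a5@(0,0) a6@(0,2) a7@(1,2) a8@(0,2) a9@(0,2) | pheromone: 17 0 9 0 0 / 5 0 3 0 0 / 1 1 1 0 0 / 0 0 0 0 0 / 0 0 0 0 0
t=3: a0@(0,0) a1@(0,0) a2@(0,0) a3@(0,0) a4@(0,0) a5@(0,0) a6@(0,2) a7@(0,2) a8@(0,2) a9@(0,2) | pheromone: 28 0 16 0 0 / 4 0 2 0 0 / 0 0 0 0 0 / 0 0 0 0 0 / 0 0 0 0 0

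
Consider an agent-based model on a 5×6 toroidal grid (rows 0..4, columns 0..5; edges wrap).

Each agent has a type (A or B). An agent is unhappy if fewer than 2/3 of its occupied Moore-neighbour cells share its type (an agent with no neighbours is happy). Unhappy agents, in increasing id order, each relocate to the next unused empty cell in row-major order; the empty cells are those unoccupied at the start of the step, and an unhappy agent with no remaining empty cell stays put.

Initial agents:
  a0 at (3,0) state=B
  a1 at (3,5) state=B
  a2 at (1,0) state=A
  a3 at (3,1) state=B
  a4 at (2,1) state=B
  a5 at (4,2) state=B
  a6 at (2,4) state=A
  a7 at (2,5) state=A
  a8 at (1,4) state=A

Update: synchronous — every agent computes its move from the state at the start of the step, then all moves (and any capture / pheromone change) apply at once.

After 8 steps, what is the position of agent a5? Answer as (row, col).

t=1: a0@(3,0):B a1@(0,0):B a2@(0,1):A a3@(3,1):B a4@(2,1):B a5@(4,2):B a6@(2,4):A a7@(0,2):A a8@(1,4):A
t=2: a0@(3,0):B a1@(0,3):B a2@(0,4):A a3@(3,1):B a4@(2,1):B a5@(0,5):B a6@(2,4):A a7@(1,0):A a8@(1,4):A
t=3: a0@(3,0):B a1@(0,0):B a2@(0,1):A a3@(3,1):B a4@(2,1):B a5@(0,2):B a6@(2,4):A a7@(1,1):A a8@(1,2):A
t=4: a0@(3,0):B a1@(0,3):B a2@(0,4):A a3@(3,1):B a4@(0,5):B a5@(1,0):B a6@(2,4):A a7@(1,3):A a8@(1,4):A
t=5: a0@(3,0):B a1@(0,0):B a2@(0,1):A a3@(3,1):B a4@(0,2):B a5@(1,0):B a6@(2,4):A a7@(1,3):A a8@(1,1):A
t=6: a0@(3,0):B a1@(0,3):B a2@(0,4):A a3@(3,1):B a4@(0,5):B a5@(1,2):B a6@(2,4):A a7@(1,4):A a8@(1,5):A
t=7: a0@(3,0):B a1@(0,0):B a2@(0,1):A a3@(3,1):B a4@(0,2):B a5@(1,2):B a6@(2,4):A a7@(1,0):A a8@(1,5):A
t=8: a0@(3,0):B a1@(0,3):B a2@(0,4):A a3@(3,1):B a4@(0,5):B a5@(1,1):B a6@(2,4):A a7@(1,0):A a8@(1,5):A

(1, 1)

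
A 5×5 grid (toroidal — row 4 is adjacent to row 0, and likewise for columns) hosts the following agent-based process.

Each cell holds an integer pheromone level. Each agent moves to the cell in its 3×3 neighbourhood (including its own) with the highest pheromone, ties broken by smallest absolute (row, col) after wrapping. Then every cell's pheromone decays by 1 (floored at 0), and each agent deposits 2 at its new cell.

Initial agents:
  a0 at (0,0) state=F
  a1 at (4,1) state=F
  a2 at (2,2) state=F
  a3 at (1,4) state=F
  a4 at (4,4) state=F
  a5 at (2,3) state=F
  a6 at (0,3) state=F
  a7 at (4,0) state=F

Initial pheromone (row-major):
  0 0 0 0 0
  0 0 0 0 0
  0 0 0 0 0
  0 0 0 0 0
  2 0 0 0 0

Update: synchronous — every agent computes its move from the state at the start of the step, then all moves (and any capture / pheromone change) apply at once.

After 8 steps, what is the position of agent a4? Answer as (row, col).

(4, 0)

t=1: a0@(4,0) a1@(4,0) a2@(1,1) a3@(0,0) a4@(4,0) a5@(1,2) a6@(0,2) a7@(4,0) | pheromone: 2 0 2 0 0 / 0 2 2 0 0 / 0 0 0 0 0 / 0 0 0 0 0 / 9 0 0 0 0
t=2: a0@(4,0) a1@(4,0) a2@(0,0) a3@(4,0) a4@(4,0) a5@(0,2) a6@(0,2) a7@(4,0) | pheromone: 3 0 5 0 0 / 0 1 1 0 0 / 0 0 0 0 0 / 0 0 0 0 0 / 18 0 0 0 0
t=3: a0@(4,0) a1@(4,0) a2@(4,0) a3@(4,0) a4@(4,0) a5@(0,2) a6@(0,2) a7@(4,0) | pheromone: 2 0 8 0 0 / 0 0 0 0 0 / 0 0 0 0 0 / 0 0 0 0 0 / 29 0 0 0 0
t=4: a0@(4,0) a1@(4,0) a2@(4,0) a3@(4,0) a4@(4,0) a5@(0,2) a6@(0,2) a7@(4,0) | pheromone: 1 0 11 0 0 / 0 0 0 0 0 / 0 0 0 0 0 / 0 0 0 0 0 / 40 0 0 0 0
t=5: a0@(4,0) a1@(4,0) a2@(4,0) a3@(4,0) a4@(4,0) a5@(0,2) a6@(0,2) a7@(4,0) | pheromone: 0 0 14 0 0 / 0 0 0 0 0 / 0 0 0 0 0 / 0 0 0 0 0 / 51 0 0 0 0
t=6: a0@(4,0) a1@(4,0) a2@(4,0) a3@(4,0) a4@(4,0) a5@(0,2) a6@(0,2) a7@(4,0) | pheromone: 0 0 17 0 0 / 0 0 0 0 0 / 0 0 0 0 0 / 0 0 0 0 0 / 62 0 0 0 0
t=7: a0@(4,0) a1@(4,0) a2@(4,0) a3@(4,0) a4@(4,0) a5@(0,2) a6@(0,2) a7@(4,0) | pheromone: 0 0 20 0 0 / 0 0 0 0 0 / 0 0 0 0 0 / 0 0 0 0 0 / 73 0 0 0 0
t=8: a0@(4,0) a1@(4,0) a2@(4,0) a3@(4,0) a4@(4,0) a5@(0,2) a6@(0,2) a7@(4,0) | pheromone: 0 0 23 0 0 / 0 0 0 0 0 / 0 0 0 0 0 / 0 0 0 0 0 / 84 0 0 0 0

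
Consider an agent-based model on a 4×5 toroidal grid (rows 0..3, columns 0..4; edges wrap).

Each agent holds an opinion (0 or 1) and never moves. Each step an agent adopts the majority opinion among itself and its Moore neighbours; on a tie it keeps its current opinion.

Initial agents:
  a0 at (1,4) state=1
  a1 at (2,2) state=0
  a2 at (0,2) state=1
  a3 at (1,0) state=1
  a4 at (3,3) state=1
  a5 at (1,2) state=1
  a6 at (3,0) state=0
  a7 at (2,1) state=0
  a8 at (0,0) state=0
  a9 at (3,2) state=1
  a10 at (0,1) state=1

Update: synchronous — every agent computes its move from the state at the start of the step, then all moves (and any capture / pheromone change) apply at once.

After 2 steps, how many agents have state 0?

1

t=1: a0@(1,4):1 a1@(2,2):1 a2@(0,2):1 a3@(1,0):1 a4@(3,3):1 a5@(1,2):1 a6@(3,0):0 a7@(2,1):0 a8@(0,0):1 a9@(3,2):1 a10@(0,1):1
t=2: a0@(1,4):1 a1@(2,2):1 a2@(0,2):1 a3@(1,0):1 a4@(3,3):1 a5@(1,2):1 a6@(3,0):0 a7@(2,1):1 a8@(0,0):1 a9@(3,2):1 a10@(0,1):1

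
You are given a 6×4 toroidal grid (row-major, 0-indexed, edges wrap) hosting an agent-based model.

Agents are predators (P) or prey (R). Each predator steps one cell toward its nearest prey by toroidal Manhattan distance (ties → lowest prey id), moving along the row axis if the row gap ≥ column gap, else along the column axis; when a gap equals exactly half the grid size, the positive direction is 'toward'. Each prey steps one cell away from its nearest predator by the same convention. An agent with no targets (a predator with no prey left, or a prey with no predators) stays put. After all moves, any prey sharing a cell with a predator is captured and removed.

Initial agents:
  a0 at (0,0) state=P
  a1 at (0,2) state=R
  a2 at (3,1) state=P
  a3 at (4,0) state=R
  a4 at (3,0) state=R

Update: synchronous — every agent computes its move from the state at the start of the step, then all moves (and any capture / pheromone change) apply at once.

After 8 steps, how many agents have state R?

1

t=1: a0@(0,1):P a2@(3,0):P a4@(3,3):R
t=2: a0@(1,1):P a2@(3,3):P a4@(3,2):R
t=3: a0@(2,1):P a2@(3,2):P a4@(3,1):R
t=4: a0@(3,1):P a2@(3,1):P a4@(4,1):R
t=5: a0@(4,1):P a2@(4,1):P a4@(5,1):R
t=6: a0@(5,1):P a2@(5,1):P a4@(0,1):R
t=7: a0@(0,1):P a2@(0,1):P a4@(1,1):R
t=8: a0@(1,1):P a2@(1,1):P a4@(2,1):R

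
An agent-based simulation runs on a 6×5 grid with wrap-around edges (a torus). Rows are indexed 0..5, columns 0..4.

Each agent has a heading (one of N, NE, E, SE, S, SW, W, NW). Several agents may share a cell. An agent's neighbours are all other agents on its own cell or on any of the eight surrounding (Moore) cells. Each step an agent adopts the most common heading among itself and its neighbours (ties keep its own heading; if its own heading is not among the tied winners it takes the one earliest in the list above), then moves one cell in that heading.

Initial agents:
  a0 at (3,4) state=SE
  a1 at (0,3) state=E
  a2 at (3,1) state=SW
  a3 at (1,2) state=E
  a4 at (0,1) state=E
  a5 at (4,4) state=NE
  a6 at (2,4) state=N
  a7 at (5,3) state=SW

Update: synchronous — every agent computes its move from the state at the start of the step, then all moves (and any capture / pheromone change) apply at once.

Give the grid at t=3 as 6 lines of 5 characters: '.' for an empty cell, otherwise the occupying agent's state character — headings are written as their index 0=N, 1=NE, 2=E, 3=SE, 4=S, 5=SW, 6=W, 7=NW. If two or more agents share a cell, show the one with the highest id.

t=1: a0@(4,0):SE a1@(0,4):E a2@(4,0):SW a3@(1,3):E a4@(0,2):E a5@(3,0):NE a6@(1,4):N a7@(0,2):SW
t=2: a0@(5,1):SE a1@(0,0):E a2@(5,4):SW a3@(1,4):E a4@(0,3):E a5@(2,1):NE a6@(1,0):E a7@(0,3):E
t=3: a0@(0,2):SE a1@(0,1):E a2@(5,0):E a3@(1,0):E a4@(0,4):E a5@(1,2):NE a6@(1,1):E a7@(0,4):E

.23.2
221..
.....
.....
.....
2....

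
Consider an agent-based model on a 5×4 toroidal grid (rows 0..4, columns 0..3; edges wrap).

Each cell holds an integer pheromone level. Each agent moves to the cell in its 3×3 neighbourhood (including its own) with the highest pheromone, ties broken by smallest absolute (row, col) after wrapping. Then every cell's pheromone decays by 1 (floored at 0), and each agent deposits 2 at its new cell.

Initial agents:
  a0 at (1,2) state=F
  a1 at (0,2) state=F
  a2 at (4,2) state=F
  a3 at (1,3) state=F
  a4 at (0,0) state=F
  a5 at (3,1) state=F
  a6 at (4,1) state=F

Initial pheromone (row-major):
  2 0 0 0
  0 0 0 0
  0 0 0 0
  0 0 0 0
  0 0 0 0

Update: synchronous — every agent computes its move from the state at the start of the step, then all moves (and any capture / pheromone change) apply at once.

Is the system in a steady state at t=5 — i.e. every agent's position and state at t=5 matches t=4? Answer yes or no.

yes

t=1: a0@(0,1) a1@(0,1) a2@(0,1) a3@(0,0) a4@(0,0) a5@(2,0) a6@(0,0) | pheromone: 7 6 0 0 / 0 0 0 0 / 2 0 0 0 / 0 0 0 0 / 0 0 0 0
t=2: a0@(0,0) a1@(0,0) a2@(0,0) a3@(0,0) a4@(0,0) a5@(2,0) a6@(0,0) | pheromone: 18 5 0 0 / 0 0 0 0 / 3 0 0 0 / 0 0 0 0 / 0 0 0 0
t=3: a0@(0,0) a1@(0,0) a2@(0,0) a3@(0,0) a4@(0,0) a5@(2,0) a6@(0,0) | pheromone: 29 4 0 0 / 0 0 0 0 / 4 0 0 0 / 0 0 0 0 / 0 0 0 0
t=4: a0@(0,0) a1@(0,0) a2@(0,0) a3@(0,0) a4@(0,0) a5@(2,0) a6@(0,0) | pheromone: 40 3 0 0 / 0 0 0 0 / 5 0 0 0 / 0 0 0 0 / 0 0 0 0
t=5: a0@(0,0) a1@(0,0) a2@(0,0) a3@(0,0) a4@(0,0) a5@(2,0) a6@(0,0) | pheromone: 51 2 0 0 / 0 0 0 0 / 6 0 0 0 / 0 0 0 0 / 0 0 0 0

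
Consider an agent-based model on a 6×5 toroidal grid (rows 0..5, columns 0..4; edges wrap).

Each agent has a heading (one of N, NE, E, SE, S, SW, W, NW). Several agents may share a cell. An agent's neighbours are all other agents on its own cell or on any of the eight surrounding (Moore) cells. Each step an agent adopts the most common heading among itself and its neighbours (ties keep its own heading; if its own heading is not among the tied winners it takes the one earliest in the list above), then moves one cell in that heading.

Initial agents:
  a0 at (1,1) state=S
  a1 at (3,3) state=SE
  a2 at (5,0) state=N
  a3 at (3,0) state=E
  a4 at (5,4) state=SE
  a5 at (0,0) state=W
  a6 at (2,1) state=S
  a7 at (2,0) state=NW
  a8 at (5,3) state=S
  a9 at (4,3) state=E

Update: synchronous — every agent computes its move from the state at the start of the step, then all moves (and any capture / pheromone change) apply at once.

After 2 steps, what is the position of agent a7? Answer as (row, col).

(4, 0)

t=1: a0@(2,1):S a1@(4,4):SE a2@(4,0):N a3@(3,1):E a4@(0,0):SE a5@(0,4):W a6@(3,1):S a7@(3,0):S a8@(0,3):S a9@(5,4):SE
t=2: a0@(3,1):S a1@(5,0):SE a2@(5,1):SE a3@(4,1):S a4@(1,1):SE a5@(1,0):SE a6@(4,1):S a7@(4,0):S a8@(1,3):S a9@(0,0):SE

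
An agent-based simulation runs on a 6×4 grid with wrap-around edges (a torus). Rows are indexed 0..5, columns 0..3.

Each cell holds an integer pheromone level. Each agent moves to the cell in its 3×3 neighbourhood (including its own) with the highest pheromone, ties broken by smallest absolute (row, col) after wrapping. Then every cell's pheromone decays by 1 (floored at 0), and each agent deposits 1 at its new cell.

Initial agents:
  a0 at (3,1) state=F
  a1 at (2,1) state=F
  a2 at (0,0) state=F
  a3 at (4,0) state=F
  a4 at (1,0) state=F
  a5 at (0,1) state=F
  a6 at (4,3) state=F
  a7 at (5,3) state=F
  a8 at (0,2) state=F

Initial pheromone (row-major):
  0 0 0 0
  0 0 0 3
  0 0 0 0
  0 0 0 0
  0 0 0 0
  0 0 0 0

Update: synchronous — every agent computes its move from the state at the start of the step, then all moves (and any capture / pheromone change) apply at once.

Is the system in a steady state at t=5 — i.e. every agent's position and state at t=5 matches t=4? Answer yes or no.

yes

t=1: a0@(2,0) a1@(1,0) a2@(1,3) a3@(3,0) a4@(1,3) a5@(0,0) a6@(3,0) a7@(0,0) a8@(1,3) | pheromone: 2 0 0 0 / 1 0 0 5 / 1 0 0 0 / 2 0 0 0 / 0 0 0 0 / 0 0 0 0
t=2: a0@(1,3) a1@(1,3) a2@(1,3) a3@(3,0) a4@(1,3) a5@(1,3) a6@(3,0) a7@(1,3) a8@(1,3) | pheromone: 1 0 0 0 / 0 0 0 11 / 0 0 0 0 / 3 0 0 0 / 0 0 0 0 / 0 0 0 0
t=3: a0@(1,3) a1@(1,3) a2@(1,3) a3@(3,0) a4@(1,3) a5@(1,3) a6@(3,0) a7@(1,3) a8@(1,3) | pheromone: 0 0 0 0 / 0 0 0 17 / 0 0 0 0 / 4 0 0 0 / 0 0 0 0 / 0 0 0 0
t=4: a0@(1,3) a1@(1,3) a2@(1,3) a3@(3,0) a4@(1,3) a5@(1,3) a6@(3,0) a7@(1,3) a8@(1,3) | pheromone: 0 0 0 0 / 0 0 0 23 / 0 0 0 0 / 5 0 0 0 / 0 0 0 0 / 0 0 0 0
t=5: a0@(1,3) a1@(1,3) a2@(1,3) a3@(3,0) a4@(1,3) a5@(1,3) a6@(3,0) a7@(1,3) a8@(1,3) | pheromone: 0 0 0 0 / 0 0 0 29 / 0 0 0 0 / 6 0 0 0 / 0 0 0 0 / 0 0 0 0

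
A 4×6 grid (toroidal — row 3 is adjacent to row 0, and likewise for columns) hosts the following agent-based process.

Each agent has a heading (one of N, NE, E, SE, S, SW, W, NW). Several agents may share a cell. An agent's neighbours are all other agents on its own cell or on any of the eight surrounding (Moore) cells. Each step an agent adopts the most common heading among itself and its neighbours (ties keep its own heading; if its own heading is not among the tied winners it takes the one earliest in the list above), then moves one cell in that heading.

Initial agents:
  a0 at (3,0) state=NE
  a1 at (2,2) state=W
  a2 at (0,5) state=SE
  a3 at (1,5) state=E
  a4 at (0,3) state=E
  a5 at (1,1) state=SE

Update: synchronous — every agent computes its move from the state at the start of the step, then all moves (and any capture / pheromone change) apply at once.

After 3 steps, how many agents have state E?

t=1: a0@(2,1):NE a1@(2,1):W a2@(1,0):SE a3@(1,0):E a4@(0,4):E a5@(2,2):SE
t=2: a0@(3,2):SE a1@(3,2):SE a2@(2,1):SE a3@(1,1):E a4@(0,5):E a5@(3,3):SE
t=3: a0@(0,3):SE a1@(0,3):SE a2@(3,2):SE a3@(1,2):E a4@(0,0):E a5@(0,4):SE

2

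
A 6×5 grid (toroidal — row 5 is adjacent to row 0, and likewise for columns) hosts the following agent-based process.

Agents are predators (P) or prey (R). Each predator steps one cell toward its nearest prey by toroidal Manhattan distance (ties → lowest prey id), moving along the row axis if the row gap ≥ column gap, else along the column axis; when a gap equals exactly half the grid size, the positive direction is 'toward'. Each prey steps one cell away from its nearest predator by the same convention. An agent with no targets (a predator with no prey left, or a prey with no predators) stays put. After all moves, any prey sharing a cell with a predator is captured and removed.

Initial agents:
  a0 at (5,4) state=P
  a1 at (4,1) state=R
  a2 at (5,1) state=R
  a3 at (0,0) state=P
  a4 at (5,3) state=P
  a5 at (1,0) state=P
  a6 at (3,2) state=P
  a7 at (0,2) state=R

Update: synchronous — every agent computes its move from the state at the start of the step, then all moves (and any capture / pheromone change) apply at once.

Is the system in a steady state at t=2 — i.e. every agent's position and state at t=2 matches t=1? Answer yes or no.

no

t=1: a0@(5,0):P a1@(5,1):R a3@(5,0):P a4@(5,2):P a5@(0,0):P a6@(4,2):P a7@(0,3):R
t=2: a0@(5,1):P a3@(5,1):P a4@(5,1):P a5@(5,0):P a6@(5,2):P a7@(1,3):R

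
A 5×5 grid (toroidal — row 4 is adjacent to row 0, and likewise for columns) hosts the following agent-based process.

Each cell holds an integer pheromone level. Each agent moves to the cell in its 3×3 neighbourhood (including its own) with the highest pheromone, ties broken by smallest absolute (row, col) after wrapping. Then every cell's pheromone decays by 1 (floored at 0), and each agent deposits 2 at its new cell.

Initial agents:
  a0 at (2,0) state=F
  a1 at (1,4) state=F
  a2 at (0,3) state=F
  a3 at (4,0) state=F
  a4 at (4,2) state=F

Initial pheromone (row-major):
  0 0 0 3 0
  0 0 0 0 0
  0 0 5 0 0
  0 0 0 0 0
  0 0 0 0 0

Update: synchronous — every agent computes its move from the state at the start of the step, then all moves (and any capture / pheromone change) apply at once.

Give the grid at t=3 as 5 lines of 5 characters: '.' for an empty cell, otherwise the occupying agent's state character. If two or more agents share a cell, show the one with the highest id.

t=1: a0@(1,0) a1@(0,3) a2@(0,3) a3@(0,0) a4@(0,3) | pheromone: 2 0 0 8 0 / 2 0 0 0 0 / 0 0 4 0 0 / 0 0 0 0 0 / 0 0 0 0 0
t=2: a0@(0,0) a1@(0,3) a2@(0,3) a3@(0,0) a4@(0,3) | pheromone: 5 0 0 13 0 / 1 0 0 0 0 / 0 0 3 0 0 / 0 0 0 0 0 / 0 0 0 0 0
t=3: a0@(0,0) a1@(0,3) a2@(0,3) a3@(0,0) a4@(0,3) | pheromone: 8 0 0 18 0 / 0 0 0 0 0 / 0 0 2 0 0 / 0 0 0 0 0 / 0 0 0 0 0

F..F.
.....
.....
.....
.....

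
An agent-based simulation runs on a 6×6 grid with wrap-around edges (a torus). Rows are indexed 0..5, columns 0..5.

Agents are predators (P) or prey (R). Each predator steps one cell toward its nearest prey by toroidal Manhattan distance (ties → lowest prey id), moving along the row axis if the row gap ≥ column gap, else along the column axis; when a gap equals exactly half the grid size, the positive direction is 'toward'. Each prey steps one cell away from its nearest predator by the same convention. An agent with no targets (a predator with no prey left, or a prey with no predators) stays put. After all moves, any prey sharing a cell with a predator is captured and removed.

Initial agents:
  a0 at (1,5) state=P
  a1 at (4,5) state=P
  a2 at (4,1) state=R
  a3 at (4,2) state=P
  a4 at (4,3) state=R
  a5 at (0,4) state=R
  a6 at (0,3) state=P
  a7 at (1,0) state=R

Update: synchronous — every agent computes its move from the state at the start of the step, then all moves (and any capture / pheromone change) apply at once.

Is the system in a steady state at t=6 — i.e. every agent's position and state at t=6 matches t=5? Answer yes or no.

no

t=1: a0@(1,0):P a1@(4,0):P a3@(4,1):P a4@(4,4):R a5@(0,5):R a6@(0,4):P a7@(1,1):R
t=2: a0@(1,1):P a1@(4,5):P a3@(4,2):P a4@(4,3):R a5@(0,0):R a6@(0,5):P a7@(1,2):R
t=3: a0@(1,2):P a1@(4,4):P a3@(4,3):P a5@(0,1):R a6@(0,0):P a7@(1,3):R
t=4: a0@(1,3):P a1@(5,4):P a3@(5,3):P a5@(0,2):R a6@(0,1):P a7@(1,4):R
t=5: a0@(1,4):P a1@(0,4):P a3@(0,3):P a6@(0,2):P a7@(1,5):R
t=6: a0@(1,5):P a1@(1,4):P a3@(0,4):P a6@(0,3):P a7@(1,0):R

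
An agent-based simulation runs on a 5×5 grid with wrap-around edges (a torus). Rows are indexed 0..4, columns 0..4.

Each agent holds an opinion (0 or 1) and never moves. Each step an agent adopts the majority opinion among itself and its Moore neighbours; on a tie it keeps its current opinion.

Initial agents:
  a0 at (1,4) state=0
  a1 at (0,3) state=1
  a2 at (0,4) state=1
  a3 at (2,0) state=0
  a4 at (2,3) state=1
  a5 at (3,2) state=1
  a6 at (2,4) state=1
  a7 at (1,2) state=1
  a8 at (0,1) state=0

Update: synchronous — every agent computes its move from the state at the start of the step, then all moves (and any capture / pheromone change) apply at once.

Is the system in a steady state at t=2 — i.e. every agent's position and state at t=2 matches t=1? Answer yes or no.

t=1: a0@(1,4):1 a1@(0,3):1 a2@(0,4):1 a3@(2,0):0 a4@(2,3):1 a5@(3,2):1 a6@(2,4):1 a7@(1,2):1 a8@(0,1):0
t=2: a0@(1,4):1 a1@(0,3):1 a2@(0,4):1 a3@(2,0):1 a4@(2,3):1 a5@(3,2):1 a6@(2,4):1 a7@(1,2):1 a8@(0,1):0

no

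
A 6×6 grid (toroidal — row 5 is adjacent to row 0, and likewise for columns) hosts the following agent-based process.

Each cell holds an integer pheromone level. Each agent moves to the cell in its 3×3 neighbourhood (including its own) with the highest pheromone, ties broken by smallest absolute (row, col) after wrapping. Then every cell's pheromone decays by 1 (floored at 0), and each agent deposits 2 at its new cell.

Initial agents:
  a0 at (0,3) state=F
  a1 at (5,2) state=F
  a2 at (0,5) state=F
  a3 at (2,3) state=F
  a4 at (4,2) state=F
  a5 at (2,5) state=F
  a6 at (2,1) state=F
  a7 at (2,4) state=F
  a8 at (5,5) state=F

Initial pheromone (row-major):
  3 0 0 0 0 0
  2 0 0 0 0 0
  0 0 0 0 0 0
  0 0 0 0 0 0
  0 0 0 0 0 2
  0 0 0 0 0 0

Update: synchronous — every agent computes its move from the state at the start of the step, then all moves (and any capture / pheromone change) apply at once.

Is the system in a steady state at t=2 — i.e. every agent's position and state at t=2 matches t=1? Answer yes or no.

t=1: a0@(0,2) a1@(0,1) a2@(0,0) a3@(1,2) a4@(3,1) a5@(1,0) a6@(1,0) a7@(1,3) a8@(0,0) | pheromone: 6 2 2 0 0 0 / 5 0 2 2 0 0 / 0 0 0 0 0 0 / 0 2 0 0 0 0 / 0 0 0 0 0 1 / 0 0 0 0 0 0
t=2: a0@(0,1) a1@(0,0) a2@(0,0) a3@(0,1) a4@(3,1) a5@(0,0) a6@(0,0) a7@(0,2) a8@(0,0) | pheromone: 15 5 3 0 0 0 / 4 0 1 1 0 0 / 0 0 0 0 0 0 / 0 3 0 0 0 0 / 0 0 0 0 0 0 / 0 0 0 0 0 0

no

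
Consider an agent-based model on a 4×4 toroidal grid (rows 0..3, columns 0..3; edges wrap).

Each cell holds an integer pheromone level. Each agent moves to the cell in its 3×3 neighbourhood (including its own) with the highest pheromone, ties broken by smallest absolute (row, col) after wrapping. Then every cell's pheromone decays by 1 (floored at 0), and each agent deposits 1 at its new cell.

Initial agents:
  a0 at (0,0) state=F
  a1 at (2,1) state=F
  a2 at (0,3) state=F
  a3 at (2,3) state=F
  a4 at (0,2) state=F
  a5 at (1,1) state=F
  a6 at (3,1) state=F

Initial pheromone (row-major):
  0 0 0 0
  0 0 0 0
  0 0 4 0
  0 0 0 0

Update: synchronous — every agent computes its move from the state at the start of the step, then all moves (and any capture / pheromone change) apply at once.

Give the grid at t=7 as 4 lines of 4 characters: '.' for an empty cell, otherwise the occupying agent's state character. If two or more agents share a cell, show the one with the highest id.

F...
....
..F.
....

t=1: a0@(0,0) a1@(2,2) a2@(0,0) a3@(2,2) a4@(0,1) a5@(2,2) a6@(2,2) | pheromone: 2 1 0 0 / 0 0 0 0 / 0 0 7 0 / 0 0 0 0
t=2: a0@(0,0) a1@(2,2) a2@(0,0) a3@(2,2) a4@(0,0) a5@(2,2) a6@(2,2) | pheromone: 4 0 0 0 / 0 0 0 0 / 0 0 10 0 / 0 0 0 0
t=3: a0@(0,0) a1@(2,2) a2@(0,0) a3@(2,2) a4@(0,0) a5@(2,2) a6@(2,2) | pheromone: 6 0 0 0 / 0 0 0 0 / 0 0 13 0 / 0 0 0 0
t=4: a0@(0,0) a1@(2,2) a2@(0,0) a3@(2,2) a4@(0,0) a5@(2,2) a6@(2,2) | pheromone: 8 0 0 0 / 0 0 0 0 / 0 0 16 0 / 0 0 0 0
t=5: a0@(0,0) a1@(2,2) a2@(0,0) a3@(2,2) a4@(0,0) a5@(2,2) a6@(2,2) | pheromone: 10 0 0 0 / 0 0 0 0 / 0 0 19 0 / 0 0 0 0
t=6: a0@(0,0) a1@(2,2) a2@(0,0) a3@(2,2) a4@(0,0) a5@(2,2) a6@(2,2) | pheromone: 12 0 0 0 / 0 0 0 0 / 0 0 22 0 / 0 0 0 0
t=7: a0@(0,0) a1@(2,2) a2@(0,0) a3@(2,2) a4@(0,0) a5@(2,2) a6@(2,2) | pheromone: 14 0 0 0 / 0 0 0 0 / 0 0 25 0 / 0 0 0 0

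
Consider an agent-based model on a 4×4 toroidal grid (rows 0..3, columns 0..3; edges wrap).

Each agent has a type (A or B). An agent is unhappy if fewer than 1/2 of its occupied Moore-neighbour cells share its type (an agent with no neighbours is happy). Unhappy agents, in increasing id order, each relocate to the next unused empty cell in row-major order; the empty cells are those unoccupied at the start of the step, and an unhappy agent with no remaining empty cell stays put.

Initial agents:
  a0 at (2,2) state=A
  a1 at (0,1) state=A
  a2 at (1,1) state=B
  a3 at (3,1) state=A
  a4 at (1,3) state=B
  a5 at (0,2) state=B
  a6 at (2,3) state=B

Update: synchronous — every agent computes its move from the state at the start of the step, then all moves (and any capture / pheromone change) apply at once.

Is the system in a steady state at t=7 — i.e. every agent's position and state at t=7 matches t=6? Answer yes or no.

yes

t=1: a0@(0,0):A a1@(0,3):A a2@(1,0):B a3@(3,1):A a4@(1,3):B a5@(0,2):B a6@(2,3):B
t=2: a0@(0,0):A a1@(0,1):A a2@(1,0):B a3@(3,1):A a4@(1,3):B a5@(1,1):B a6@(2,3):B
t=3: a0@(0,2):A a1@(0,1):A a2@(1,0):B a3@(3,1):A a4@(1,3):B a5@(0,3):B a6@(2,3):B
t=4: (unchanged — steady state)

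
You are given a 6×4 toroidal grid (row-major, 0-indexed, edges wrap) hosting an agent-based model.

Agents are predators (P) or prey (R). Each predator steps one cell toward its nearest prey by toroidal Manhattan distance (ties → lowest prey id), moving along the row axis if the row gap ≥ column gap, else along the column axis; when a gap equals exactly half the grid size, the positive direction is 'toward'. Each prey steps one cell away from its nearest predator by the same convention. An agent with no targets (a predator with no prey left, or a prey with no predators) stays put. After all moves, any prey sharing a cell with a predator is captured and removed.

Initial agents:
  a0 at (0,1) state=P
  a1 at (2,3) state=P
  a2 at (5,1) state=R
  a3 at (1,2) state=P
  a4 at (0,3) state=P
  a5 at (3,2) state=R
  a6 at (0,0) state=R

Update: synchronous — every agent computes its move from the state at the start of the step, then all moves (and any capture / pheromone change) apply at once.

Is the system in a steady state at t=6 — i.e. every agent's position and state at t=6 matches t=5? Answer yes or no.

t=1: a0@(5,1):P a1@(3,3):P a2@(4,1):R a3@(2,2):P a4@(0,0):P a5@(4,2):R a6@(0,3):R
t=2: a0@(4,1):P a1@(4,3):P a2@(3,1):R a3@(3,2):P a4@(0,3):P a6@(0,2):R
t=3: a0@(3,1):P a1@(4,0):P a2@(2,1):R a3@(3,1):P a4@(0,2):P a6@(0,1):R
t=4: a0@(2,1):P a1@(3,0):P a2@(1,1):R a3@(2,1):P a4@(0,1):P a6@(0,0):R
t=5: a0@(1,1):P a1@(2,0):P a2@(0,1):R a3@(1,1):P a4@(1,1):P a6@(0,3):R
t=6: a0@(0,1):P a1@(1,0):P a2@(5,1):R a3@(0,1):P a4@(0,1):P a6@(0,2):R

no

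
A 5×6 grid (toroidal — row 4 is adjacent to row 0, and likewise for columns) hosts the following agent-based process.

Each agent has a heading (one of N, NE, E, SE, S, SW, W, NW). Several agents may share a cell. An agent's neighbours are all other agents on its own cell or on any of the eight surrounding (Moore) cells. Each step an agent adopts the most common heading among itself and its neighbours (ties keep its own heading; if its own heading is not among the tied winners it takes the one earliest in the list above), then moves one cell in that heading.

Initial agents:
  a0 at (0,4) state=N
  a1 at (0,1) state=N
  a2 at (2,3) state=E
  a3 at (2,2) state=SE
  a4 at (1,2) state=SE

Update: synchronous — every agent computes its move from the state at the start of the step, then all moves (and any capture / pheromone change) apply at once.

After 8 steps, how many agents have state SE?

t=1: a0@(4,4):N a1@(4,1):N a2@(3,4):SE a3@(3,3):SE a4@(2,3):SE
t=2: a0@(0,5):SE a1@(3,1):N a2@(4,5):SE a3@(4,4):SE a4@(3,4):SE
t=3: a0@(1,0):SE a1@(2,1):N a2@(0,0):SE a3@(0,5):SE a4@(4,5):SE
t=4: a0@(2,1):SE a1@(1,1):N a2@(1,1):SE a3@(1,0):SE a4@(0,0):SE
t=5: a0@(3,2):SE a1@(2,2):SE a2@(2,2):SE a3@(2,1):SE a4@(1,1):SE
t=6: a0@(4,3):SE a1@(3,3):SE a2@(3,3):SE a3@(3,2):SE a4@(2,2):SE
t=7: a0@(0,4):SE a1@(4,4):SE a2@(4,4):SE a3@(4,3):SE a4@(3,3):SE
t=8: a0@(1,5):SE a1@(0,5):SE a2@(0,5):SE a3@(0,4):SE a4@(4,4):SE

5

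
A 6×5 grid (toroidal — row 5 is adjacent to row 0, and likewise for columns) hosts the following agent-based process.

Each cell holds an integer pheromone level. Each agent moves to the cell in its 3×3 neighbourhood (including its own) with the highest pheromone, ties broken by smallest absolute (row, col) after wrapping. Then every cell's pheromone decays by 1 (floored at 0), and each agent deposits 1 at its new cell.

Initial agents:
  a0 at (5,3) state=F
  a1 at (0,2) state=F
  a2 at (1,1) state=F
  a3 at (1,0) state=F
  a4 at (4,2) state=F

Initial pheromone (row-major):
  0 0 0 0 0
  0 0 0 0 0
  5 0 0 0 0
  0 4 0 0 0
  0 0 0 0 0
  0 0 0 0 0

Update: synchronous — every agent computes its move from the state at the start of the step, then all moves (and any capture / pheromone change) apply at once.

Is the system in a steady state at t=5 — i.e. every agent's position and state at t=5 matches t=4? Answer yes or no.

t=1: a0@(0,2) a1@(0,1) a2@(2,0) a3@(2,0) a4@(3,1) | pheromone: 0 1 1 0 0 / 0 0 0 0 0 / 6 0 0 0 0 / 0 4 0 0 0 / 0 0 0 0 0 / 0 0 0 0 0
t=2: a0@(0,1) a1@(0,1) a2@(2,0) a3@(2,0) a4@(2,0) | pheromone: 0 2 0 0 0 / 0 0 0 0 0 / 8 0 0 0 0 / 0 3 0 0 0 / 0 0 0 0 0 / 0 0 0 0 0
t=3: a0@(0,1) a1@(0,1) a2@(2,0) a3@(2,0) a4@(2,0) | pheromone: 0 3 0 0 0 / 0 0 0 0 0 / 10 0 0 0 0 / 0 2 0 0 0 / 0 0 0 0 0 / 0 0 0 0 0
t=4: a0@(0,1) a1@(0,1) a2@(2,0) a3@(2,0) a4@(2,0) | pheromone: 0 4 0 0 0 / 0 0 0 0 0 / 12 0 0 0 0 / 0 1 0 0 0 / 0 0 0 0 0 / 0 0 0 0 0
t=5: a0@(0,1) a1@(0,1) a2@(2,0) a3@(2,0) a4@(2,0) | pheromone: 0 5 0 0 0 / 0 0 0 0 0 / 14 0 0 0 0 / 0 0 0 0 0 / 0 0 0 0 0 / 0 0 0 0 0

yes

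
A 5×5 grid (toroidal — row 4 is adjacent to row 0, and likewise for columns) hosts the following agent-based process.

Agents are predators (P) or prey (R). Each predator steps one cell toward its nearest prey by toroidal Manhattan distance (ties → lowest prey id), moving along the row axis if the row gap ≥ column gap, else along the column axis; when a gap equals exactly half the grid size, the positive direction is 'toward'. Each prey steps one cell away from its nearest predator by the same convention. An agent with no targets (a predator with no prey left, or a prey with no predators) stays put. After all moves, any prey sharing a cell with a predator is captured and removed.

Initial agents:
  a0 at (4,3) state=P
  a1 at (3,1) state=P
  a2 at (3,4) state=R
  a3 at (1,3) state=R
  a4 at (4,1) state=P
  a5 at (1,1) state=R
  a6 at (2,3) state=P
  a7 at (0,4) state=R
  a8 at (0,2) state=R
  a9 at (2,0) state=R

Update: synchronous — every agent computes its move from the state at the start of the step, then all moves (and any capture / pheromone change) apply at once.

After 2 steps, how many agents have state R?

5

t=1: a0@(3,3):P a1@(3,0):P a2@(2,4):R a3@(0,3):R a4@(0,1):P a6@(1,3):P a7@(1,4):R a8@(1,2):R a9@(1,0):R
t=2: a0@(2,3):P a1@(2,0):P a2@(1,4):R a3@(4,3):R a4@(0,2):P a6@(0,3):P a7@(1,0):R a8@(1,1):R a9@(0,0):R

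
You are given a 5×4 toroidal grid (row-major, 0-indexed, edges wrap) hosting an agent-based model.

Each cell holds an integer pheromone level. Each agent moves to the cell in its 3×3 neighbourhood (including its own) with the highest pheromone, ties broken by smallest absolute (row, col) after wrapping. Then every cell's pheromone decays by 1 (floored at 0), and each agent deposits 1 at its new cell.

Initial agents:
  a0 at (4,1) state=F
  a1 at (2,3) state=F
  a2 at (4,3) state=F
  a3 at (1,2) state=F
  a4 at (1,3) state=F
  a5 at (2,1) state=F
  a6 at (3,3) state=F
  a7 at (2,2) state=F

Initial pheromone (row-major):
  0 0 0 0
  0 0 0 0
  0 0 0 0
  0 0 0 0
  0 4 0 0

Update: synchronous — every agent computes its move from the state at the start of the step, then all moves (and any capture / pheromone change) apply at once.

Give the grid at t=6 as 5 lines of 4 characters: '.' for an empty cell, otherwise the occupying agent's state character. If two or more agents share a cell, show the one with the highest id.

....
....
....
....
.F..

t=1: a0@(4,1) a1@(1,0) a2@(0,0) a3@(0,1) a4@(0,0) a5@(1,0) a6@(2,0) a7@(1,1) | pheromone: 2 1 0 0 / 2 1 0 0 / 1 0 0 0 / 0 0 0 0 / 0 4 0 0
t=2: a0@(4,1) a1@(0,0) a2@(4,1) a3@(4,1) a4@(4,1) a5@(0,0) a6@(1,0) a7@(0,0) | pheromone: 4 0 0 0 / 2 0 0 0 / 0 0 0 0 / 0 0 0 0 / 0 7 0 0
t=3: a0@(4,1) a1@(4,1) a2@(4,1) a3@(4,1) a4@(4,1) a5@(4,1) a6@(0,0) a7@(4,1) | pheromone: 4 0 0 0 / 1 0 0 0 / 0 0 0 0 / 0 0 0 0 / 0 13 0 0
t=4: a0@(4,1) a1@(4,1) a2@(4,1) a3@(4,1) a4@(4,1) a5@(4,1) a6@(4,1) a7@(4,1) | pheromone: 3 0 0 0 / 0 0 0 0 / 0 0 0 0 / 0 0 0 0 / 0 20 0 0
t=5: a0@(4,1) a1@(4,1) a2@(4,1) a3@(4,1) a4@(4,1) a5@(4,1) a6@(4,1) a7@(4,1) | pheromone: 2 0 0 0 / 0 0 0 0 / 0 0 0 0 / 0 0 0 0 / 0 27 0 0
t=6: a0@(4,1) a1@(4,1) a2@(4,1) a3@(4,1) a4@(4,1) a5@(4,1) a6@(4,1) a7@(4,1) | pheromone: 1 0 0 0 / 0 0 0 0 / 0 0 0 0 / 0 0 0 0 / 0 34 0 0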